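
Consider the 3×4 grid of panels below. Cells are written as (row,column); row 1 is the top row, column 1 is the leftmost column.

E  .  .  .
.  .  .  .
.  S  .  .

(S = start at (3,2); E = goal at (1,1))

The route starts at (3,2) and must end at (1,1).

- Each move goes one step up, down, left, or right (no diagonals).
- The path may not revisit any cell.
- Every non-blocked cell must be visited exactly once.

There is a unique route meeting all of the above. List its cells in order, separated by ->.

(3,2) -> (3,1) -> (2,1) -> (2,2) -> (2,3) -> (3,3) -> (3,4) -> (2,4) -> (1,4) -> (1,3) -> (1,2) -> (1,1)

Need to visit all 12 open cells exactly once, starting at (3,2) and ending at (1,1).
Cell (3,1) has only two open neighbours ((2,1) and (3,2)), so the path must pass straight through it: one of those is the cell it's entered from and the other is where it exits.
Route from (3,2): left 1 to (3,1), up 1 to (2,1), right 2 to (2,3), down 1 to (3,3), right 1 to (3,4), up 2 to (1,4), left 3 to (1,1) — 11 moves in all.
Check: all 12 open cells covered.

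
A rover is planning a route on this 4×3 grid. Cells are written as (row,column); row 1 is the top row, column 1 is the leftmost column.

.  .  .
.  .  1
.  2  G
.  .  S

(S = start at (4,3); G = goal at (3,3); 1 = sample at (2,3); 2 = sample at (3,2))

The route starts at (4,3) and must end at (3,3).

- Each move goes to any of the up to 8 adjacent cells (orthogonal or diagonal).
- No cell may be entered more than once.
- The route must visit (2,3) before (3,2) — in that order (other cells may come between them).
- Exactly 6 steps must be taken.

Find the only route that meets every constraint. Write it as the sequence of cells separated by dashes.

The waypoints must appear in the order (2,3), (3,2), with no cell reused.
Route from (4,3): left 1 to (4,2), up-left 1 to (3,1), up-right 1 to (2,2), right 1 to (2,3), down-left 1 to (3,2), right 1 to (3,3) — 6 moves in all.
Check: order respected (1 at step 4, 2 at step 5); 6 moves as required.

(4,3) - (4,2) - (3,1) - (2,2) - (2,3) - (3,2) - (3,3)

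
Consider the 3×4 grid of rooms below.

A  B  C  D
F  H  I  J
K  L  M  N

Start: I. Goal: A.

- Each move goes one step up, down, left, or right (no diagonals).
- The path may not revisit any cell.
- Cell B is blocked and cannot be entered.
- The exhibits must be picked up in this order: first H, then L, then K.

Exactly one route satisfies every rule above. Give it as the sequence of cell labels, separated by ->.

I -> H -> L -> K -> F -> A

The waypoints must appear in the order H, L, K, with no cell reused.
Route from I: left 1 to H, down 1 to L, left 1 to K, up 2 to A — 5 moves in all.
Check: order respected (H at step 1, L at step 2, K at step 3).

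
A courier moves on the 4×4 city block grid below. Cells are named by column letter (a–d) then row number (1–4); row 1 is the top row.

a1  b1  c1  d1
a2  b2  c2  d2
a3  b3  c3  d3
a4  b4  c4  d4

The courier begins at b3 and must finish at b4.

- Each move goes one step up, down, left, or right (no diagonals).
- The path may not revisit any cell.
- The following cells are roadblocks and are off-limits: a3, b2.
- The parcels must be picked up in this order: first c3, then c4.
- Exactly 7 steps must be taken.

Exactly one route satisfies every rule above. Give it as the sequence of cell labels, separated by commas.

b3, c3, c2, d2, d3, d4, c4, b4

The waypoints must appear in the order c3, c4, with no cell reused.
Route from b3: right 1 to c3, up 1 to c2, right 1 to d2, down 2 to d4, left 2 to b4 — 7 moves in all.
Check: order respected (c3 at step 1, c4 at step 6); 7 moves as required.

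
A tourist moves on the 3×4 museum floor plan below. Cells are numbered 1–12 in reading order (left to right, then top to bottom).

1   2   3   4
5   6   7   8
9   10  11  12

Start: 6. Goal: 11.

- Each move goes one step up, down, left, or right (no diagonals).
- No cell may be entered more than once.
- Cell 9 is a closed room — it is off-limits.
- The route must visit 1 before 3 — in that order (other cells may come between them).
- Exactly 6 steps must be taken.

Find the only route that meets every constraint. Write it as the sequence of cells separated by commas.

The waypoints must appear in the order 1, 3, with no cell reused.
Route from 6: left to 5, up to 1, 2× right (reaching 3), 2× down (reaching 11) — 6 moves in all.
Check: order respected (1 at step 2, 3 at step 4); 6 moves as required.

6, 5, 1, 2, 3, 7, 11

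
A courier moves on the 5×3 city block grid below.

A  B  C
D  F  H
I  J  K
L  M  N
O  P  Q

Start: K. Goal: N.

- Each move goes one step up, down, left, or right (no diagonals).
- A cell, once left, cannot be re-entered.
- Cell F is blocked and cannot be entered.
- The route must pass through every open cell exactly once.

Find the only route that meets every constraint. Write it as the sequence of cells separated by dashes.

Need to visit all 14 open cells exactly once, starting at K and ending at N.
Cell A has only two open neighbours (D and B), so the path must pass straight through it: one of those is the cell it's entered from and the other is where it exits.
Route from K: up 2 to C, left 2 to A, down 2 to I, right 1 to J, down 1 to M, left 1 to L, down 1 to O, right 2 to Q, up 1 to N — 13 moves in all.
Check: all 14 open cells covered.

K - H - C - B - A - D - I - J - M - L - O - P - Q - N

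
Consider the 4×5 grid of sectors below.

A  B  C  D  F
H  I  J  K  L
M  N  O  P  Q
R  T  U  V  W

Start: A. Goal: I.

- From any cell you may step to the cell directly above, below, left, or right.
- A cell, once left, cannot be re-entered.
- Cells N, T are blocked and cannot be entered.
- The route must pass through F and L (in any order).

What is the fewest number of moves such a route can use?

Any route passes through F and L in some order between A and I. Summing Manhattan distances along each leg and taking the cheapest ordering (A → F → L → I) gives a lower bound of 4 + 1 + 3 = 8 moves.
A route of 8 moves achieves this: A → B → C → D → F → L → K → J → I.
Since 8 matches the lower bound, it is optimal.

8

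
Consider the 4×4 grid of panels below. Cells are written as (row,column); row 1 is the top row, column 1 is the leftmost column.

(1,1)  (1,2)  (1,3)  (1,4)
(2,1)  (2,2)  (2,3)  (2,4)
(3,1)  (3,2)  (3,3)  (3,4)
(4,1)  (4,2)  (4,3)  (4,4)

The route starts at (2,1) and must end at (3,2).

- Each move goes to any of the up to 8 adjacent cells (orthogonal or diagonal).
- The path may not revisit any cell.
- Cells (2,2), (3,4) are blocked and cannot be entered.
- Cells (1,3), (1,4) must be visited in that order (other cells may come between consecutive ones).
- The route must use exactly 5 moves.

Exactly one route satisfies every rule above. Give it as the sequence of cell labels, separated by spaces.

The waypoints must appear in the order (1,3), (1,4), with no cell reused.
Route from (2,1): up-right to (1,2), 2× right (reaching (1,4)), 2× down-left (reaching (3,2)) — 5 moves in all.
Check: order respected ((1,3) at step 2, (1,4) at step 3); 5 moves as required.

(2,1) (1,2) (1,3) (1,4) (2,3) (3,2)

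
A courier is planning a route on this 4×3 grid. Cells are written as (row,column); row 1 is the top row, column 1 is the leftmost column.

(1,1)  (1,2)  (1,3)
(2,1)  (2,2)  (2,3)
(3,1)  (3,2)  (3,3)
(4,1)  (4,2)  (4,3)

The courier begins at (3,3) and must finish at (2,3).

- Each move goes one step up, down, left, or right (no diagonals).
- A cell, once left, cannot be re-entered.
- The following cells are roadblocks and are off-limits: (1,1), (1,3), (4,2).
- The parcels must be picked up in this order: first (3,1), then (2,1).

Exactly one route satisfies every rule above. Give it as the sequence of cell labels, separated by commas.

(3,3), (3,2), (3,1), (2,1), (2,2), (2,3)

The waypoints must appear in the order (3,1), (2,1), with no cell reused.
Route from (3,3): 2× left (reaching (3,1)), up to (2,1), 2× right (reaching (2,3)) — 5 moves in all.
Check: order respected ((3,1) at step 2, (2,1) at step 3).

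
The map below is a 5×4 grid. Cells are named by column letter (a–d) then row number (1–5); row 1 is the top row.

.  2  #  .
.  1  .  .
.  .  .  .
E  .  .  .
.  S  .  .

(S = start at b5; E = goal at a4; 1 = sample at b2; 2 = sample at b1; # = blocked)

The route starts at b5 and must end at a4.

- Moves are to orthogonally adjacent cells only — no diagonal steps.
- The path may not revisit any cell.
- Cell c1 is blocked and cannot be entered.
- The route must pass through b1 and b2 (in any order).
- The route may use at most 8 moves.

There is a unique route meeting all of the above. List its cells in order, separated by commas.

b5, b4, b3, b2, b1, a1, a2, a3, a4

The 8-move cap with required stops at b1, b2 leaves no slack for detours.
Route from b5: up 4 to b1, left 1 to a1, down 3 to a4 — 8 moves in all.
Check: all required cells visited; 8 ≤ 8 moves.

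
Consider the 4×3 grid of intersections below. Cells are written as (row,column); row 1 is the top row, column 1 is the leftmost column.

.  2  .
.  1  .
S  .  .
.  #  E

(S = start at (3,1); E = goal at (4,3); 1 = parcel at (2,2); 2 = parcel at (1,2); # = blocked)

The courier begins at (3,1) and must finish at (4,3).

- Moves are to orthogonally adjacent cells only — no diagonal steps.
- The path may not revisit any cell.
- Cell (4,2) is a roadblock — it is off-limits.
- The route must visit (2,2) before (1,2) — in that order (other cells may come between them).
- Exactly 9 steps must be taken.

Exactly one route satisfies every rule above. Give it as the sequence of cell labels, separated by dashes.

The waypoints must appear in the order (2,2), (1,2), with no cell reused.
Route from (3,1): right 1 to (3,2), up 1 to (2,2), left 1 to (2,1), up 1 to (1,1), right 2 to (1,3), down 3 to (4,3) — 9 moves in all.
Check: order respected (1 at step 2, 2 at step 5); 9 moves as required.

(3,1) - (3,2) - (2,2) - (2,1) - (1,1) - (1,2) - (1,3) - (2,3) - (3,3) - (4,3)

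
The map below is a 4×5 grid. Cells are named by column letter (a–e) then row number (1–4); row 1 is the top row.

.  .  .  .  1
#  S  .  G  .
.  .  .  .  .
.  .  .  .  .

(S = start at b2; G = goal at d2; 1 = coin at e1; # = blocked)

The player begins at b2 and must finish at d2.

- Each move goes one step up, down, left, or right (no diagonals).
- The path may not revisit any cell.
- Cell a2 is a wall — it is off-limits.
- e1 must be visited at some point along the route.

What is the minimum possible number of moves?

Any route passes through e1 somewhere between b2 and d2. Summing Manhattan distances along the two legs (b2 → e1 → d2) gives a lower bound of 4 + 2 = 6 moves.
A route of 6 moves achieves this: b2 → b1 → c1 → d1 → e1 → e2 → d2.
Since 6 matches the lower bound, it is optimal.

6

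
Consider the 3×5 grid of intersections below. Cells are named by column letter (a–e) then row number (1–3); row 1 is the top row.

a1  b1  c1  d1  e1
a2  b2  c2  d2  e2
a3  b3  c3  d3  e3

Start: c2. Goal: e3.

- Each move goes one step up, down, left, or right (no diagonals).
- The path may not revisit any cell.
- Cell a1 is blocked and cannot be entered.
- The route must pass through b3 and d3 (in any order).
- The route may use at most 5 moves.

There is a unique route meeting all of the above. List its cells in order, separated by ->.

c2 -> b2 -> b3 -> c3 -> d3 -> e3

Any route must reach b3 and d3 and still end at e3 within 5 moves, so the order of the required stops is forced.
Route from c2: left to b2, down to b3, 3× right (reaching e3) — 5 moves in all.
Check: all required cells visited; 5 ≤ 5 moves.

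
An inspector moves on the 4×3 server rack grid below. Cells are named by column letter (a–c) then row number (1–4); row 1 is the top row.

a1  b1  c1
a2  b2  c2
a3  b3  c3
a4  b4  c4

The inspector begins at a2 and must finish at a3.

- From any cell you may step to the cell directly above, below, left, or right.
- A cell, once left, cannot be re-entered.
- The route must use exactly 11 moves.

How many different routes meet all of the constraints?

1

Need simple routes of exactly 11 moves from a2 to a3 (Manhattan distance 1, so 5 moves are spent on a detour and 5 undoing it).
Enumerating: a2 a1 b1 c1 c2 b2 b3 c3 c4 b4 a4 a3.
That gives 1 route.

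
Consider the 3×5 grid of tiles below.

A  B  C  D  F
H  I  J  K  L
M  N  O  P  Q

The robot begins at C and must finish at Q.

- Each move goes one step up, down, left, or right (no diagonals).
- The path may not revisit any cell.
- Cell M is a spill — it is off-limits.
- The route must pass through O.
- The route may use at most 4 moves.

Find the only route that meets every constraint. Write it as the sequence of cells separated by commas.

C, J, O, P, Q

The budget equals the shortest possible length, so every move has to be on a shortest route through the required cells.
Route from C: down 2 to O, right 2 to Q — 4 moves in all.
Check: all required cells visited; 4 ≤ 4 moves.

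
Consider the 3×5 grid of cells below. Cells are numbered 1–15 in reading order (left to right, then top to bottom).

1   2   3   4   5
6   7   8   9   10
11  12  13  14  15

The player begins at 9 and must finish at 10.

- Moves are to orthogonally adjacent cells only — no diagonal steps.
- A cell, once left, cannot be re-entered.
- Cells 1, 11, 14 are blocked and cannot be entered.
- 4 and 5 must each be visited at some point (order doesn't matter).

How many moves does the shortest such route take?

Any route passes through 4 and 5 in some order between 9 and 10. Summing Manhattan distances along each leg and taking the cheapest ordering (9 → 4 → 5 → 10) gives a lower bound of 1 + 1 + 1 = 3 moves.
A route of 3 moves achieves this: 9 → 4 → 5 → 10.
Since 3 matches the lower bound, it is optimal.

3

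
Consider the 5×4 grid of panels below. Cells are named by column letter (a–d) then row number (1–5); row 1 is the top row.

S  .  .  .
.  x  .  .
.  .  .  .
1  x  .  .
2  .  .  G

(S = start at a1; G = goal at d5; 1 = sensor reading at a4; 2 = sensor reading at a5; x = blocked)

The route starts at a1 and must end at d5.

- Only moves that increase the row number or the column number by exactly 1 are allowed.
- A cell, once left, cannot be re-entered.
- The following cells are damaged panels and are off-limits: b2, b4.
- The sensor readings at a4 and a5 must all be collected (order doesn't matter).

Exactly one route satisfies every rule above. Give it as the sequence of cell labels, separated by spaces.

Moves only go right or down, so the column and row indices never decrease.
Route from a1: down 4 to a5, right 3 to d5 — 7 moves in all.
Check: all required cells visited.

a1 a2 a3 a4 a5 b5 c5 d5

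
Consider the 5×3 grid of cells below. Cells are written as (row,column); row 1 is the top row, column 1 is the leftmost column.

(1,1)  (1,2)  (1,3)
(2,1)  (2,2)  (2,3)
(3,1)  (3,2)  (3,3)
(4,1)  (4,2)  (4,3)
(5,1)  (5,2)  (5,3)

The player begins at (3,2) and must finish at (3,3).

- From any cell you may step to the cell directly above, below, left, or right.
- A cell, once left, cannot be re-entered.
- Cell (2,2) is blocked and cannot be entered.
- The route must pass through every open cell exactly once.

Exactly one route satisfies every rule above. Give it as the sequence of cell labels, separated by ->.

Need to visit all 14 open cells exactly once, starting at (3,2) and ending at (3,3).
Cell (5,3) has only two open neighbours ((4,3) and (5,2)), so the path must pass straight through it: one of those is the cell it's entered from and the other is where it exits.
Route from (3,2): down to (4,2), right to (4,3), down to (5,3), 2× left (reaching (5,1)), 4× up (reaching (1,1)), 2× right (reaching (1,3)), 2× down (reaching (3,3)) — 13 moves in all.
Check: all 14 open cells covered.

(3,2) -> (4,2) -> (4,3) -> (5,3) -> (5,2) -> (5,1) -> (4,1) -> (3,1) -> (2,1) -> (1,1) -> (1,2) -> (1,3) -> (2,3) -> (3,3)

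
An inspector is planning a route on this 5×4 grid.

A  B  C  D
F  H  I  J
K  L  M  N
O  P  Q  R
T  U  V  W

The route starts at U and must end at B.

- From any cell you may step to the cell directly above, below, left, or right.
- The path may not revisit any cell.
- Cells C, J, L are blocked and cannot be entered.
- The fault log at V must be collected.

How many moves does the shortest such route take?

Any route passes through V somewhere between U and B. Summing Manhattan distances along the two legs (U → V → B) gives a lower bound of 1 + 5 = 6 moves.
A route of 6 moves achieves this: U → V → Q → M → I → H → B.
Since 6 matches the lower bound, it is optimal.

6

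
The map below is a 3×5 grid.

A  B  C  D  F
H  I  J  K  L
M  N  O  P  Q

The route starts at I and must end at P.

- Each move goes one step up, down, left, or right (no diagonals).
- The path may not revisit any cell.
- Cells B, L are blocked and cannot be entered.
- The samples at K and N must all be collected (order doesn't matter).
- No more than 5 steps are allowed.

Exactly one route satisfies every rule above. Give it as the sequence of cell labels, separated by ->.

I -> N -> O -> J -> K -> P

Any route must reach K and N and still end at P within 5 moves, so the order of the required stops is forced.
Route from I: down to N, right to O, up to J, right to K, down to P — 5 moves in all.
Check: all required cells visited; 5 ≤ 5 moves.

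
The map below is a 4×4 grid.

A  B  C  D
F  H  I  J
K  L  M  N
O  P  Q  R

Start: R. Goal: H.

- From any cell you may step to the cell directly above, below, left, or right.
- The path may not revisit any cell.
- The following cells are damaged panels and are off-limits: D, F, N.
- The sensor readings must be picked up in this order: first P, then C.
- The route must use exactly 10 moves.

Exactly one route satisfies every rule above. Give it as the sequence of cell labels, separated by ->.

R -> Q -> P -> O -> K -> L -> M -> I -> C -> B -> H

The waypoints must appear in the order P, C, with no cell reused.
Route from R: left 3 to O, up 1 to K, right 2 to M, up 2 to C, left 1 to B, down 1 to H — 10 moves in all.
Check: order respected (P at step 2, C at step 8); 10 moves as required.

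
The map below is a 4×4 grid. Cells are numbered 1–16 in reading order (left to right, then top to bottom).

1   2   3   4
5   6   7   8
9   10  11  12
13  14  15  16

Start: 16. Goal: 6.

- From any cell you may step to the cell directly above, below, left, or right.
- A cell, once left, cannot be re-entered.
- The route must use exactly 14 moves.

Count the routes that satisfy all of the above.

24

Need simple routes of exactly 14 moves from 16 to 6 (Manhattan distance 4, so 5 moves are spent on a detour and 5 undoing it).
Branch systematically from the start, pruning whenever the remaining move budget drops below the Manhattan distance to 6 or differs from it in parity. Grouping the completions by first move — via 12: 12; via 15: 12 — and summing: 12 + 12 = 24.
That gives 24 routes.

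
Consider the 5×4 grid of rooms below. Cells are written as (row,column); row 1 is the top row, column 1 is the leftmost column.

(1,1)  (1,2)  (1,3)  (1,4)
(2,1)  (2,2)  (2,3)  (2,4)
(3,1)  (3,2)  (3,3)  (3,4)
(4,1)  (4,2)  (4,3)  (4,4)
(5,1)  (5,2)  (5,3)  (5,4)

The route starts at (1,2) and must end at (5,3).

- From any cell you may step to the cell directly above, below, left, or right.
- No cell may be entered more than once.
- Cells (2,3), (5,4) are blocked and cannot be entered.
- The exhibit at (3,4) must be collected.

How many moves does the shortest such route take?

7

Any route passes through (3,4) somewhere between (1,2) and (5,3). Summing Manhattan distances along the two legs ((1,2) → (3,4) → (5,3)) gives a lower bound of 4 + 3 = 7 moves.
A route of 7 moves achieves this: (1,2) → (2,2) → (3,2) → (3,3) → (3,4) → (4,4) → (4,3) → (5,3).
Since 7 matches the lower bound, it is optimal.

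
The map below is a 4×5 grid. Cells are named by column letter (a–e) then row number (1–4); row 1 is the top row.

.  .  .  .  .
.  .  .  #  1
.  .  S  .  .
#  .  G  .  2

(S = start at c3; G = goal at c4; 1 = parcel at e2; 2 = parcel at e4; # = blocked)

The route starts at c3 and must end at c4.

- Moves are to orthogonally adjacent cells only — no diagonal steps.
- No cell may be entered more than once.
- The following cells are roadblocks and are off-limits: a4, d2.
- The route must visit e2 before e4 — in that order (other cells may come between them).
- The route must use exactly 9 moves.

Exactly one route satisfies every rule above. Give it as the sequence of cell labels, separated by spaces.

c3 c2 c1 d1 e1 e2 e3 e4 d4 c4

The waypoints must appear in the order e2, e4, with no cell reused.
Route from c3: up 2 to c1, right 2 to e1, down 3 to e4, left 2 to c4 — 9 moves in all.
Check: order respected (1 at step 5, 2 at step 7); 9 moves as required.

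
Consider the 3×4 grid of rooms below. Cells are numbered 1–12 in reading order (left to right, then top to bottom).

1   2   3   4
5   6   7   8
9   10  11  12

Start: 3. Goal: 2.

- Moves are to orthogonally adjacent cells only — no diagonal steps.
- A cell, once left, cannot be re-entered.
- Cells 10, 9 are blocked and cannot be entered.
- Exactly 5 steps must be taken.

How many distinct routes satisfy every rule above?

Need simple routes of exactly 5 moves from 3 to 2 (Manhattan distance 1, so 2 moves are spent on a detour and 2 undoing it).
Enumerating: 3 7 6 5 1 2 | 3 4 8 7 6 2.
That gives 2 routes.

2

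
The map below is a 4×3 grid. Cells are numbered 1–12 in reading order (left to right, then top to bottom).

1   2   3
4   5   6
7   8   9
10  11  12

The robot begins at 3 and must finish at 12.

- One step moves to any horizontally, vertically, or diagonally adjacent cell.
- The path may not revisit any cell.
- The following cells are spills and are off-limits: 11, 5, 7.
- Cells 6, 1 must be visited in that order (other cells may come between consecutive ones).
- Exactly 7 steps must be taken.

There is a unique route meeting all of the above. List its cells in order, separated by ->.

The waypoints must appear in the order 6, 1, with no cell reused.
Route from 3: down 1 to 6, up-left 1 to 2, left 1 to 1, down 1 to 4, down-right 1 to 8, right 1 to 9, down 1 to 12 — 7 moves in all.
Check: order respected (6 at step 1, 1 at step 3); 7 moves as required.

3 -> 6 -> 2 -> 1 -> 4 -> 8 -> 9 -> 12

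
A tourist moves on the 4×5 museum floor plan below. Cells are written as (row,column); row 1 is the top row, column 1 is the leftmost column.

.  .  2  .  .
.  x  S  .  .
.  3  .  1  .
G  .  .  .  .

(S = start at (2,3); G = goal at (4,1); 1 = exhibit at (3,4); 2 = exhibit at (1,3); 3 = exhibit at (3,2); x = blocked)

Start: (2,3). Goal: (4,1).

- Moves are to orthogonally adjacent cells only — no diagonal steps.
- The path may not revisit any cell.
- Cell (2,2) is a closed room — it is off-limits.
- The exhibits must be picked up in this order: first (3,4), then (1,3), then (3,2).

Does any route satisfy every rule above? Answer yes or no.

yes

One route that works: (2,3) → (3,3) → (3,4) → (2,4) → (1,4) → (1,3) → (1,2) → (1,1) → (2,1) → (3,1) → (3,2) → (4,2) → (4,1).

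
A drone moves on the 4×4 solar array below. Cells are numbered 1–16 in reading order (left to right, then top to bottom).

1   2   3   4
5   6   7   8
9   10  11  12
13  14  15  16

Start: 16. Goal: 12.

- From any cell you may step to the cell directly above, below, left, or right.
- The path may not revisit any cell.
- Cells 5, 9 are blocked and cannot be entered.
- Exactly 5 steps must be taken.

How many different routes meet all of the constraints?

Need simple routes of exactly 5 moves from 16 to 12 (Manhattan distance 1, so 2 moves are spent on a detour and 2 undoing it).
Enumerating: 16 15 11 7 8 12 | 16 15 14 10 11 12.
That gives 2 routes.

2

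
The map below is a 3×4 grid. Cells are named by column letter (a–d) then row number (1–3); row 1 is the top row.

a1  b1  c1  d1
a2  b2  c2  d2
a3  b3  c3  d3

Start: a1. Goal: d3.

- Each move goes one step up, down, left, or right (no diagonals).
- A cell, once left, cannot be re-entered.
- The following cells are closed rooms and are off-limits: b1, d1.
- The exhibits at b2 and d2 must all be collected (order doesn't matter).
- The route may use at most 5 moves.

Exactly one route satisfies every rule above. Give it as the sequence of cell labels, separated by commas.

a1, a2, b2, c2, d2, d3

Any route must reach b2 and d2 and still end at d3 within 5 moves, so the order of the required stops is forced.
Route from a1: down 1 to a2, right 3 to d2, down 1 to d3 — 5 moves in all.
Check: all required cells visited; 5 ≤ 5 moves.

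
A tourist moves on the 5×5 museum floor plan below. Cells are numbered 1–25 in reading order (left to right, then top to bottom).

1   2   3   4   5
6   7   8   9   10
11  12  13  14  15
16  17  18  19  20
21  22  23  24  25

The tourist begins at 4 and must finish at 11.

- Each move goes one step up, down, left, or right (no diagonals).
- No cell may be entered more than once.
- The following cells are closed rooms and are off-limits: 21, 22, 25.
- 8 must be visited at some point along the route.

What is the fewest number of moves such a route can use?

5

Any route passes through 8 somewhere between 4 and 11. Summing Manhattan distances along the two legs (4 → 8 → 11) gives a lower bound of 2 + 3 = 5 moves.
A route of 5 moves achieves this: 4 → 9 → 8 → 13 → 12 → 11.
Since 5 matches the lower bound, it is optimal.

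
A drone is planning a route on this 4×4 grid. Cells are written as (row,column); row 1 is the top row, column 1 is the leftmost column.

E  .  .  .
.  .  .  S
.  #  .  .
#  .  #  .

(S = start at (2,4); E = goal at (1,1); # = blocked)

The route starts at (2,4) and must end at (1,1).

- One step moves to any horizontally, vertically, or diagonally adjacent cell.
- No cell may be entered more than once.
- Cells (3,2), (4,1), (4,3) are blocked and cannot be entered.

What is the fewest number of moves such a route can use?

With diagonal moves allowed, the Chebyshev distance max(|Δrow|,|Δcol|) from (2,4) to (1,1) is 3, so at least 3 moves are needed.
A route of 3 moves achieves this: (2,4) → (1,3) → (1,2) → (1,1).
Since 3 matches the lower bound, it is optimal.

3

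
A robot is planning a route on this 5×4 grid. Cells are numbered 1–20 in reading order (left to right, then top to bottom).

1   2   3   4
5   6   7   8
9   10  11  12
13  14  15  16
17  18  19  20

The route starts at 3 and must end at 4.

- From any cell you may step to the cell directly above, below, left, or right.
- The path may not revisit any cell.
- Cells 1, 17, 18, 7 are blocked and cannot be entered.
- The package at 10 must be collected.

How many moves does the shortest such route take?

Any route passes through 10 somewhere between 3 and 4. Summing Manhattan distances along the two legs (3 → 10 → 4) gives a lower bound of 3 + 4 = 7 moves.
A route of 7 moves achieves this: 3 → 2 → 6 → 10 → 11 → 12 → 8 → 4.
Since 7 matches the lower bound, it is optimal.

7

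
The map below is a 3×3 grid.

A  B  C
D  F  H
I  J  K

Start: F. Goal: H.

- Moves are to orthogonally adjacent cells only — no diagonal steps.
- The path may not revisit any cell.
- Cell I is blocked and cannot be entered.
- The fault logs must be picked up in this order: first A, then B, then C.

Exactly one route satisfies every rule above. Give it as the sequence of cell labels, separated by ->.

The waypoints must appear in the order A, B, C, with no cell reused.
Route from F: left to D, up to A, 2× right (reaching C), down to H — 5 moves in all.
Check: order respected (A at step 2, B at step 3, C at step 4).

F -> D -> A -> B -> C -> H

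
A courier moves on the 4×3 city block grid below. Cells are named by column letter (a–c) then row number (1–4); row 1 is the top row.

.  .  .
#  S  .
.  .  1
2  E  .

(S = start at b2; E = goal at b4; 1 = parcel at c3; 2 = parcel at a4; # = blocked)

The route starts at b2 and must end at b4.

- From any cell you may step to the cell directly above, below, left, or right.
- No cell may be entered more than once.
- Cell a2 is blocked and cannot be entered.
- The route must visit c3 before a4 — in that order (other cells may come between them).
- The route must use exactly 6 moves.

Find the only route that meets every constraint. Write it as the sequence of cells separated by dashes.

b2 - c2 - c3 - b3 - a3 - a4 - b4

The waypoints must appear in the order c3, a4, with no cell reused.
Route from b2: right to c2, down to c3, 2× left (reaching a3), down to a4, right to b4 — 6 moves in all.
Check: order respected (1 at step 2, 2 at step 5); 6 moves as required.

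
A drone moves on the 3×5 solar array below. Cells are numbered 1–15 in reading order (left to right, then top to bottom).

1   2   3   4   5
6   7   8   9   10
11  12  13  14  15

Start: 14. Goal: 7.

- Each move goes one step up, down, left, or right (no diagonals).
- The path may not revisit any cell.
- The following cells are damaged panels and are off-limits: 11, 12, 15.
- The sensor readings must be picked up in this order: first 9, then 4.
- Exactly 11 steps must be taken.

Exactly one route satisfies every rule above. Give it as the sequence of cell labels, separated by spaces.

14 13 8 9 10 5 4 3 2 1 6 7

The waypoints must appear in the order 9, 4, with no cell reused.
Route from 14: left 1 to 13, up 1 to 8, right 2 to 10, up 1 to 5, left 4 to 1, down 1 to 6, right 1 to 7 — 11 moves in all.
Check: order respected (9 at step 3, 4 at step 6); 11 moves as required.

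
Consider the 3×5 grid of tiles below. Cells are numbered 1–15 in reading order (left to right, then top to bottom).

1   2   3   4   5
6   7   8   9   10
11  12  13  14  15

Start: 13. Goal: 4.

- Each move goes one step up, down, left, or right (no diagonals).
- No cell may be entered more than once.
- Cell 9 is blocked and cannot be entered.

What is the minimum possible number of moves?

3

The Manhattan distance from 13 to 4 is |3−1| + |3−4| = 3, so at least 3 moves are needed.
A route of 3 moves achieves this: 13 → 8 → 3 → 4.
Since 3 matches the lower bound, it is optimal.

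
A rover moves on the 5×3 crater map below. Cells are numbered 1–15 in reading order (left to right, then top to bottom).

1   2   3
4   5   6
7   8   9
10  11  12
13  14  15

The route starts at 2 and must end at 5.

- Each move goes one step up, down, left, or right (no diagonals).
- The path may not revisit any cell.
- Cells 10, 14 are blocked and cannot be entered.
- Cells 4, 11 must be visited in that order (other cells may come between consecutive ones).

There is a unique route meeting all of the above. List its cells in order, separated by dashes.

The waypoints must appear in the order 4, 11, with no cell reused.
Route from 2: left to 1, 2× down (reaching 7), right to 8, down to 11, right to 12, 2× up (reaching 6), left to 5 — 9 moves in all.
Check: order respected (4 at step 2, 11 at step 5).

2 - 1 - 4 - 7 - 8 - 11 - 12 - 9 - 6 - 5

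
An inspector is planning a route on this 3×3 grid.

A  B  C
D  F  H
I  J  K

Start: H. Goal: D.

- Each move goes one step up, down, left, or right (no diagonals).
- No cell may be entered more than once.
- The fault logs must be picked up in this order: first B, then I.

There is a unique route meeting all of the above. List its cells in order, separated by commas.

The waypoints must appear in the order B, I, with no cell reused.
Route from H: up 1 to C, left 1 to B, down 2 to J, left 1 to I, up 1 to D — 6 moves in all.
Check: order respected (B at step 2, I at step 5).

H, C, B, F, J, I, D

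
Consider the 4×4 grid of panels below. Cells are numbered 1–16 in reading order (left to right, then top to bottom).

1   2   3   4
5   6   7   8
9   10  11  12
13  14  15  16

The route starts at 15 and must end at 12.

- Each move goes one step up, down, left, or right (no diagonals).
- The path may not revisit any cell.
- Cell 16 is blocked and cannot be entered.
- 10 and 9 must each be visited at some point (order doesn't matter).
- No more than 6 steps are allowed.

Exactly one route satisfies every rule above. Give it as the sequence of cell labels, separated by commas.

15, 14, 13, 9, 10, 11, 12

The 6-move cap with required stops at 10, 9 leaves no slack for detours.
Route from 15: left 2 to 13, up 1 to 9, right 3 to 12 — 6 moves in all.
Check: all required cells visited; 6 ≤ 6 moves.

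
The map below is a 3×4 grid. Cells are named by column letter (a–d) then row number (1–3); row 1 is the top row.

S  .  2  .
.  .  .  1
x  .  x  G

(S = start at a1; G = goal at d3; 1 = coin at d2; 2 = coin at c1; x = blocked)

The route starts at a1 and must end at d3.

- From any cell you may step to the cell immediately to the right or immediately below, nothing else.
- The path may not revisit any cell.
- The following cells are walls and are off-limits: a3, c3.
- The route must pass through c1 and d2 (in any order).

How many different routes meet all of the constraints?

A right/down-only route from a1 to d3 makes exactly 2 down-moves and 3 right-moves in some order.
With no other constraints that would be C(5,2) = 10 routes.
A monotone route can only reach the required cells in the order c1, d2, so split there and multiply the segment counts (each segment already excludes blocked cells): a1→c1: 1; c1→d2: 2; d2→d3: 1; product = 2.
That gives 2 routes.

2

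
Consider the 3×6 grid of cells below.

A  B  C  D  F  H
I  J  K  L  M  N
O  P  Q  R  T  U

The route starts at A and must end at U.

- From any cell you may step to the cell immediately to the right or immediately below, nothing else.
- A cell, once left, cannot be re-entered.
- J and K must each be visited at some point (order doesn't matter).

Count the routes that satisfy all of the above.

8

A right/down-only route from A to U makes exactly 2 down-moves and 5 right-moves in some order.
With no other constraints that would be C(7,2) = 21 routes.
A monotone route can only reach the required cells in the order J, K, so split there and multiply the segment counts: A→J: 2; J→K: 1; K→U: 4; product = 8.
That gives 8 routes.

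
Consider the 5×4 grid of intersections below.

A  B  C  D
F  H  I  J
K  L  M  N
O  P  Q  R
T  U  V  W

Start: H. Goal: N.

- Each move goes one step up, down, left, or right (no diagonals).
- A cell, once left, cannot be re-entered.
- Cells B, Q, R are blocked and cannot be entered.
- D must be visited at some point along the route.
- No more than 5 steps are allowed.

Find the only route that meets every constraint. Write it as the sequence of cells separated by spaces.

H I C D J N

The 5-move cap with required stops at D leaves no slack for detours.
Route from H: right to I, up to C, right to D, 2× down (reaching N) — 5 moves in all.
Check: all required cells visited; 5 ≤ 5 moves.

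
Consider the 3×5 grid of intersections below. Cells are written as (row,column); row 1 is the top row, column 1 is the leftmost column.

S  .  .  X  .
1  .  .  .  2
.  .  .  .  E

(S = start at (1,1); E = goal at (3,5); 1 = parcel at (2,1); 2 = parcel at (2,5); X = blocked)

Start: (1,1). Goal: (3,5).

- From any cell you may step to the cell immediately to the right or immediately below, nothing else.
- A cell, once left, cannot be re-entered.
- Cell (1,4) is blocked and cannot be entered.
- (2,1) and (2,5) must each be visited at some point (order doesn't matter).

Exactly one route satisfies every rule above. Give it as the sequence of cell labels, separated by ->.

Moves only go right or down, so the column and row indices never decrease.
Route from (1,1): down 1 to (2,1), right 4 to (2,5), down 1 to (3,5) — 6 moves in all.
Check: all required cells visited.

(1,1) -> (2,1) -> (2,2) -> (2,3) -> (2,4) -> (2,5) -> (3,5)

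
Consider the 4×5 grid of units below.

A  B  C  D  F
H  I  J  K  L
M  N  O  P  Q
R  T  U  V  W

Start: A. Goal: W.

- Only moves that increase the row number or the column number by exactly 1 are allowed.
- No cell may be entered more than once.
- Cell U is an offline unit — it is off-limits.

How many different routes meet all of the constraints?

25

A right/down-only route from A to W makes exactly 3 down-moves and 4 right-moves in some order.
With no other constraints that would be C(7,3) = 35 routes.
Subtract routes through each blocked cell (inclusion–exclusion for overlaps): − through U: 10 → 25.
That gives 25 routes.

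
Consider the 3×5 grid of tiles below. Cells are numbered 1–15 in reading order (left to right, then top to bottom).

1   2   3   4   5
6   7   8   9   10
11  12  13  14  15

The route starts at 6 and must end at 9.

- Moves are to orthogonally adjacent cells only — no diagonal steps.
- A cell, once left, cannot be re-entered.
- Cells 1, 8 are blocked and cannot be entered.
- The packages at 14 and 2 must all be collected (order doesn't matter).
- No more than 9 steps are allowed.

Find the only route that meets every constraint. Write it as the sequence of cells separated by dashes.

Any route must reach 14 and 2 and still end at 9 within 9 moves, so the order of the required stops is forced.
Route from 6: right to 7, up to 2, 3× right (reaching 5), 2× down (reaching 15), left to 14, up to 9 — 9 moves in all.
Check: all required cells visited; 9 ≤ 9 moves.

6 - 7 - 2 - 3 - 4 - 5 - 10 - 15 - 14 - 9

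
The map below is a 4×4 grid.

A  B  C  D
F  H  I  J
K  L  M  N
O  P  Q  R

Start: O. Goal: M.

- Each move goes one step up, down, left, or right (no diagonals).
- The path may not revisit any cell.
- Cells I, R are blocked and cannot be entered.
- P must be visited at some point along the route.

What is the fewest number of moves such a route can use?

3

Any route passes through P somewhere between O and M. Summing Manhattan distances along the two legs (O → P → M) gives a lower bound of 1 + 2 = 3 moves.
A route of 3 moves achieves this: O → P → L → M.
Since 3 matches the lower bound, it is optimal.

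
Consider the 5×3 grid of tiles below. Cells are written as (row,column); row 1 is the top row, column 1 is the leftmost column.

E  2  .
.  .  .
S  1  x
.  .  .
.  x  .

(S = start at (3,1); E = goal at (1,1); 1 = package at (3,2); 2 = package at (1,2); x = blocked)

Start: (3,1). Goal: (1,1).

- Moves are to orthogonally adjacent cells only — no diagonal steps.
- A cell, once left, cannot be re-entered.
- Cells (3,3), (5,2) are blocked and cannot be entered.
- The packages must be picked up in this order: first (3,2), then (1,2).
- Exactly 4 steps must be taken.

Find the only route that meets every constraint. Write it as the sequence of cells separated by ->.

The waypoints must appear in the order (3,2), (1,2), with no cell reused.
Route from (3,1): right to (3,2), 2× up (reaching (1,2)), left to (1,1) — 4 moves in all.
Check: order respected (1 at step 1, 2 at step 3); 4 moves as required.

(3,1) -> (3,2) -> (2,2) -> (1,2) -> (1,1)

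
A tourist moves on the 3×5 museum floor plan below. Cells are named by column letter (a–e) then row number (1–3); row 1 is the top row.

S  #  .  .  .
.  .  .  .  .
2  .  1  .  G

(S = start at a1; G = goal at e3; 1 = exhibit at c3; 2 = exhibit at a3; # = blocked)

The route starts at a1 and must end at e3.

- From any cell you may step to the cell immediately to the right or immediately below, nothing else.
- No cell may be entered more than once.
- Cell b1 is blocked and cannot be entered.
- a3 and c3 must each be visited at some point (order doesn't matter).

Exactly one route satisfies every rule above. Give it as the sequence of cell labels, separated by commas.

a1, a2, a3, b3, c3, d3, e3

Moves only go right or down, so the column and row indices never decrease.
Route from a1: down 2 to a3, right 4 to e3 — 6 moves in all.
Check: all required cells visited.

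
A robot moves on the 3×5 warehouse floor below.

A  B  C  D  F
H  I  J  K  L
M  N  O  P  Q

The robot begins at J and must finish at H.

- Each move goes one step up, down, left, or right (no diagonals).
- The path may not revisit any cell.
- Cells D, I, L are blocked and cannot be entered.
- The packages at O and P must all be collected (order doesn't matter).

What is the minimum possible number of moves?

6

Any route passes through O and P in some order between J and H. Summing Manhattan distances along each leg and taking the cheapest ordering (J → O → P → H) gives a lower bound of 1 + 1 + 4 = 6 moves.
A route of 6 moves achieves this: J → K → P → O → N → M → H.
Since 6 matches the lower bound, it is optimal.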